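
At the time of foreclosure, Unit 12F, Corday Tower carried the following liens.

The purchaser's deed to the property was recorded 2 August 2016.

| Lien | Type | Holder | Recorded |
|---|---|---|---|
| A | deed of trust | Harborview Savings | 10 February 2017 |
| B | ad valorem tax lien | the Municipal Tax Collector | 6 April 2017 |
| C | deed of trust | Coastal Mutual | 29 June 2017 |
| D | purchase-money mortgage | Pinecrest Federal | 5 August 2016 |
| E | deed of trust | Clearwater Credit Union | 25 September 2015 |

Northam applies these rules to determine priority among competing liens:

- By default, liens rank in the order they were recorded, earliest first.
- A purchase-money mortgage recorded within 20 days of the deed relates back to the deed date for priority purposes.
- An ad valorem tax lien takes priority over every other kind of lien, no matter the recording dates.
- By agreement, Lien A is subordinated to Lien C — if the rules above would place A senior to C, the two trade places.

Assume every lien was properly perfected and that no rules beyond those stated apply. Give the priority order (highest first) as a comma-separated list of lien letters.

Effective dates after the stated exceptions: D relates back to the deed date 2 August 2016.
B, as an ad valorem tax lien, has superpriority and ranks first.
Ordering the rest by effective date: E (25 September 2015), D (2 August 2016), A (10 February 2017), C (29 June 2017).
A is senior to C before the subordination, so the two trade places.

B, E, D, C, A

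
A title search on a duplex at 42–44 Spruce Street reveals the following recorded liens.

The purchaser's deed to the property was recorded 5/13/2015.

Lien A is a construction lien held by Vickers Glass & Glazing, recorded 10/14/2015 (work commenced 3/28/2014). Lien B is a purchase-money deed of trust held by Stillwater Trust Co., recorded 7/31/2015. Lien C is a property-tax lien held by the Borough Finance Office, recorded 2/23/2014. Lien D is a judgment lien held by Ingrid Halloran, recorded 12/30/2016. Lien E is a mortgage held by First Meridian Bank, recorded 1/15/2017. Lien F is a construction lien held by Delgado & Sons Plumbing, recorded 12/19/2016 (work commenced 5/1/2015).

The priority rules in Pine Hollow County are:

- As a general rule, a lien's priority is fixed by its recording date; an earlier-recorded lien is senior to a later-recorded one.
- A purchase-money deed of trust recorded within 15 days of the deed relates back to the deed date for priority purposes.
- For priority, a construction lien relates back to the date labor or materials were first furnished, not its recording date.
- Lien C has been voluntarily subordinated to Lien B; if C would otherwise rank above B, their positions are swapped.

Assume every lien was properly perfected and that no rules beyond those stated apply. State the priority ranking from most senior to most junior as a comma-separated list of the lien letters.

B, A, F, C, D, E

First, effective dates: A's effective date is 3/28/2014, when work began; B was recorded 79 days after the deed, outside the 15-day window, so it keeps its recording date; F's effective date is 5/1/2015, when work began.
By effective date, earliest first: C (2/23/2014), A (3/28/2014), F (5/1/2015), B (7/31/2015), D (12/30/2016), E (1/15/2017).
The subordination applies — C was senior to B — so C and B swap.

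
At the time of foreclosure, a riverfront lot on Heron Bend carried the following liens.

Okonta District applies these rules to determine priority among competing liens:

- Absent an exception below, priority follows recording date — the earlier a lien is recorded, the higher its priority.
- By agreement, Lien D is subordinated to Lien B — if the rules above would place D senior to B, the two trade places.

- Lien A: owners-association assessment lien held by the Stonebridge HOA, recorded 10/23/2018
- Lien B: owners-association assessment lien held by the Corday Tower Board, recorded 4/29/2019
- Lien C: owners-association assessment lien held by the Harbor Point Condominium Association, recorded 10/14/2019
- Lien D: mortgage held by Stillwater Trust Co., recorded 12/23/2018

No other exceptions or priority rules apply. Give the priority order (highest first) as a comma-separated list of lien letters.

A, B, D, C

By effective date: A (10/23/2018), D (12/23/2018), B (4/29/2019), C (10/14/2019).
The subordination applies — D was senior to B — so D and B swap.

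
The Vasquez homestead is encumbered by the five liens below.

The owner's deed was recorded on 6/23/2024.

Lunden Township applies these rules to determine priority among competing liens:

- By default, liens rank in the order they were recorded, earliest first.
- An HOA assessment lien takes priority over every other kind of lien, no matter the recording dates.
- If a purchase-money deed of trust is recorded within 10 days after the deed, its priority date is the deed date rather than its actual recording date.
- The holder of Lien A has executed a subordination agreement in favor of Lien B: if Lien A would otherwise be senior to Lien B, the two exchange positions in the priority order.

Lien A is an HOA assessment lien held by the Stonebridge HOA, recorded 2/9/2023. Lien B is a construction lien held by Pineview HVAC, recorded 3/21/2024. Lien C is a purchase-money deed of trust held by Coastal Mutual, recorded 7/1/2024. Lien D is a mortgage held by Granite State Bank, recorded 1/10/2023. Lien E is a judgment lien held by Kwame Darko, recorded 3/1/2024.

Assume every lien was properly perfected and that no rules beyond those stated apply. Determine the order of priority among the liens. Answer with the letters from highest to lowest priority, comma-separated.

B, D, E, A, C

Effective dates after the stated exceptions: C's effective date is the deed date, 6/23/2024.
A is an HOA assessment lien and takes priority over every other lien.
The other liens, earliest effective date first: D (1/10/2023), E (3/1/2024), B (3/21/2024), C (6/23/2024).
A is senior to B before the subordination, so the two trade places.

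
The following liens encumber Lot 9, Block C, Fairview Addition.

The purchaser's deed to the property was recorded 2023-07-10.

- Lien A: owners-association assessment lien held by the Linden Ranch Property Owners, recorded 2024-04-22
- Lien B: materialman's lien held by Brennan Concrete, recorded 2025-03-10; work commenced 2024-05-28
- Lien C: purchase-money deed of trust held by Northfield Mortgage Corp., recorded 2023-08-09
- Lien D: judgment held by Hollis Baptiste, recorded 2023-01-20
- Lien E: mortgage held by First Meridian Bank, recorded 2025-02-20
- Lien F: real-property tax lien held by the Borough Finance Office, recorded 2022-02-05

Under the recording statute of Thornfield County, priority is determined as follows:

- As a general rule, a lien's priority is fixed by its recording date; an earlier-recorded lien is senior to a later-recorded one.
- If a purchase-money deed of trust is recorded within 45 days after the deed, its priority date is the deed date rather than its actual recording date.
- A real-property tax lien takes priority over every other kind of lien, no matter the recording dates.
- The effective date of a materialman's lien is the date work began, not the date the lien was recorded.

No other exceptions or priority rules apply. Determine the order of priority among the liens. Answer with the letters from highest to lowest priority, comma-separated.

F, D, C, A, B, E

Effective dates: B is treated as recorded 2024-05-28, the work-commencement date; C's effective date is the deed date, 2023-07-10.
As a real-property tax lien, F is senior to every other lien.
The other liens, earliest effective date first: D (2023-01-20), C (2023-07-10), A (2024-04-22), B (2024-05-28), E (2025-02-20).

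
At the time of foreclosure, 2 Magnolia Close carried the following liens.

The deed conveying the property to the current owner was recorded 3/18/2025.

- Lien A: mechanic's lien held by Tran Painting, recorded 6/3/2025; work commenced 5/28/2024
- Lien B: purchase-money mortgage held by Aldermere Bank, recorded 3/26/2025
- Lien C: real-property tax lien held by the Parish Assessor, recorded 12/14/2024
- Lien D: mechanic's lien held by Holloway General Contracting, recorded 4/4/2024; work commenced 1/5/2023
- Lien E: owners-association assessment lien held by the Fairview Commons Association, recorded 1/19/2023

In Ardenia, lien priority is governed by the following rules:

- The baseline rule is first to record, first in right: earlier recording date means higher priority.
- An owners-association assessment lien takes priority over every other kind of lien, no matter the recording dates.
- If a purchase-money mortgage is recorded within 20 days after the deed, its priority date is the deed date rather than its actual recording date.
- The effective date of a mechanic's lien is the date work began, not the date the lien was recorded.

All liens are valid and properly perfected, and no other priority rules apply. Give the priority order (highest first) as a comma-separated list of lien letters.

Effective dates after the stated exceptions: A is treated as recorded 5/28/2024, the work-commencement date; B was recorded within the 20-day window, so its effective date is the deed date 3/18/2025; D relates back to 1/5/2023 (work commenced).
E is an owners-association assessment lien and takes priority over every other lien.
Ordering the rest by effective date: D (1/5/2023), A (5/28/2024), C (12/14/2024), B (3/18/2025).

E, D, A, C, B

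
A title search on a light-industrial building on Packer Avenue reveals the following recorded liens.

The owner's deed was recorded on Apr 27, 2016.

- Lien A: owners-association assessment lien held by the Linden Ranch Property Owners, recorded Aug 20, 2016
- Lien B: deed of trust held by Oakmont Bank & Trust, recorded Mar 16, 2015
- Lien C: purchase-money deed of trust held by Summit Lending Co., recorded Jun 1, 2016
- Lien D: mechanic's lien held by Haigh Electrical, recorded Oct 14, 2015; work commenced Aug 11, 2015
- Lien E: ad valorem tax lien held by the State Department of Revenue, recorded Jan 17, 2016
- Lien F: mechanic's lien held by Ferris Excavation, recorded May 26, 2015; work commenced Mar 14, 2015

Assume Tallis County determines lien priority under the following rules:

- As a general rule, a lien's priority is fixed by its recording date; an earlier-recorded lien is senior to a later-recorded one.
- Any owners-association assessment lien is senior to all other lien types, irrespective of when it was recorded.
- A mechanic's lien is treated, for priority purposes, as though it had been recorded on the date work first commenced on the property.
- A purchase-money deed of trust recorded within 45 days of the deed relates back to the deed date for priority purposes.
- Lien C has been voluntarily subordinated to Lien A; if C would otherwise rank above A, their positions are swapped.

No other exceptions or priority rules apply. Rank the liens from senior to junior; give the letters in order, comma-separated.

A, F, B, D, E, C

First, effective dates: C was recorded within the 45-day window, so its effective date is the deed date Apr 27, 2016; D relates back to Aug 11, 2015 (work commenced); F relates back to Mar 14, 2015 (work commenced).
A, as an owners-association assessment lien, has superpriority and ranks first.
Among the remaining liens, by effective date: F (Mar 14, 2015), B (Mar 16, 2015), D (Aug 11, 2015), E (Jan 17, 2016), C (Apr 27, 2016).
C is already junior to A, so the subordination agreement changes nothing.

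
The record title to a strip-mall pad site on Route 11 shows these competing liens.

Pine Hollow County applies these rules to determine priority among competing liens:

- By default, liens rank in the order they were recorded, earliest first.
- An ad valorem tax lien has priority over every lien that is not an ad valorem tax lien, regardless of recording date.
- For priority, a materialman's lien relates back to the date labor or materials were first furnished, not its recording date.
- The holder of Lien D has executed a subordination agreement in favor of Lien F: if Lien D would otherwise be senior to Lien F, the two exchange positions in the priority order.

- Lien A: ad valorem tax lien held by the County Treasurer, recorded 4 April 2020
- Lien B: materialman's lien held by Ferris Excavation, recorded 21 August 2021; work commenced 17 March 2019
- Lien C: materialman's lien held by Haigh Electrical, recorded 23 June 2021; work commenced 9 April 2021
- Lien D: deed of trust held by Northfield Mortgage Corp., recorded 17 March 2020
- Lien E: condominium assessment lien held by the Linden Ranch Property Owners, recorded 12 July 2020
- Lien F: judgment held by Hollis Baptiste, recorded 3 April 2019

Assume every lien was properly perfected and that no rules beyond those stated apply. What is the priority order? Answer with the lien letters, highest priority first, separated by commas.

Effective dates after the stated exceptions: B's effective date is 17 March 2019, when work began; C's effective date is 9 April 2021, when work began.
A is an ad valorem tax lien and takes priority over every other lien.
The other liens, earliest effective date first: B (17 March 2019), F (3 April 2019), D (17 March 2020), E (12 July 2020), C (9 April 2021).
D is already junior to F, so the subordination agreement changes nothing.

A, B, F, D, E, C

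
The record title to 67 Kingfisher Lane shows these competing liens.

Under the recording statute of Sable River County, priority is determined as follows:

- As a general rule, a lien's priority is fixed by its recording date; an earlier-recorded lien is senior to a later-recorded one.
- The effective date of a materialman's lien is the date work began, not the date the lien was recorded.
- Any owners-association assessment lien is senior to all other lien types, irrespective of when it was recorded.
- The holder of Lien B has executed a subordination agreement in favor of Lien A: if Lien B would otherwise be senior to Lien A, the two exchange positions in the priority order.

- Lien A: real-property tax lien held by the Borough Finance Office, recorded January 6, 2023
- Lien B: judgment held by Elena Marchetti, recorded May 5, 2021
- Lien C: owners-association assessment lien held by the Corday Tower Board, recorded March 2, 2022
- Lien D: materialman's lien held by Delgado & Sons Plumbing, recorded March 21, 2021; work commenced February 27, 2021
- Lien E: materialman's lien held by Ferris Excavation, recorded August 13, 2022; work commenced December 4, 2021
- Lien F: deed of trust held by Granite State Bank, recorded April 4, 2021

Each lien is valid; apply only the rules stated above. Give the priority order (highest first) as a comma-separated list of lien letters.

C, D, F, A, E, B

Adjusting effective dates: D is treated as recorded February 27, 2021, the work-commencement date; E is treated as recorded December 4, 2021, the work-commencement date.
C, as an owners-association assessment lien, has superpriority and ranks first.
The other liens, earliest effective date first: D (February 27, 2021), F (April 4, 2021), B (May 5, 2021), E (December 4, 2021), A (January 6, 2023).
The subordination applies — B was senior to A — so B and A swap.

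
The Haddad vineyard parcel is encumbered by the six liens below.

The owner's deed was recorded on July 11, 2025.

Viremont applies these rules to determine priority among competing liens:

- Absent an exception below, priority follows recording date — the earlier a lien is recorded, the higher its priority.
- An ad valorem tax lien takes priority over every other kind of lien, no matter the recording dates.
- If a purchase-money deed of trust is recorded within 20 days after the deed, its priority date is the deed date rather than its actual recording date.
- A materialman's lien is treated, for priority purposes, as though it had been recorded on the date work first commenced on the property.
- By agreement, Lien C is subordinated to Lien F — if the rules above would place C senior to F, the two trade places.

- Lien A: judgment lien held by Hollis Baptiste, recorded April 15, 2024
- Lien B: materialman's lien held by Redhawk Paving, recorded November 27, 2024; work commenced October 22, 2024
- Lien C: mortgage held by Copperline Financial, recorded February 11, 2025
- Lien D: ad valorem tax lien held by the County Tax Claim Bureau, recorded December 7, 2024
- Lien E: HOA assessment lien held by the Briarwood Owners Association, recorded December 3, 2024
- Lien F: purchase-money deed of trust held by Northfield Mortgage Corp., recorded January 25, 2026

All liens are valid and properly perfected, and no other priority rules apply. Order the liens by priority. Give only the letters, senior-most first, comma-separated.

First, effective dates: B relates back to October 22, 2024 (work commenced); F was recorded 198 days after the deed, outside the 20-day window, so it keeps its recording date.
D is an ad valorem tax lien, so it outranks all other liens regardless of date.
Ordering the rest by effective date: A (April 15, 2024), B (October 22, 2024), E (December 3, 2024), C (February 11, 2025), F (January 25, 2026).
The subordination applies — C was senior to F — so C and F swap.

D, A, B, E, F, C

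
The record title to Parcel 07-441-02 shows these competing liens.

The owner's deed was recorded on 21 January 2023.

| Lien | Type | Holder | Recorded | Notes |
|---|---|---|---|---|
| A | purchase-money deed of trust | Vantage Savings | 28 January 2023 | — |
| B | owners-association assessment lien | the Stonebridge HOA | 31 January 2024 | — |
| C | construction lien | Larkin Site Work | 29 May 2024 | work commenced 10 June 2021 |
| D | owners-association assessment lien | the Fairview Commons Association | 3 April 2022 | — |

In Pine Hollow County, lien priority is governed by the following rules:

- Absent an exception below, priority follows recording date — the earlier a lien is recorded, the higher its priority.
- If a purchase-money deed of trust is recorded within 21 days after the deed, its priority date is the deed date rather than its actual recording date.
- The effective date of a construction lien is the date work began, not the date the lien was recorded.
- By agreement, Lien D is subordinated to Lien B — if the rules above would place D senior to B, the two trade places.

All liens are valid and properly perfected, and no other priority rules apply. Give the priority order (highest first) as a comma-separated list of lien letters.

C, B, A, D

Effective dates after the stated exceptions: A was recorded within the 21-day window, so its effective date is the deed date 21 January 2023; C relates back to 10 June 2021 (work commenced).
Sorted by effective date: C (10 June 2021), D (3 April 2022), A (21 January 2023), B (31 January 2024).
D is senior to B before the subordination, so the two trade places.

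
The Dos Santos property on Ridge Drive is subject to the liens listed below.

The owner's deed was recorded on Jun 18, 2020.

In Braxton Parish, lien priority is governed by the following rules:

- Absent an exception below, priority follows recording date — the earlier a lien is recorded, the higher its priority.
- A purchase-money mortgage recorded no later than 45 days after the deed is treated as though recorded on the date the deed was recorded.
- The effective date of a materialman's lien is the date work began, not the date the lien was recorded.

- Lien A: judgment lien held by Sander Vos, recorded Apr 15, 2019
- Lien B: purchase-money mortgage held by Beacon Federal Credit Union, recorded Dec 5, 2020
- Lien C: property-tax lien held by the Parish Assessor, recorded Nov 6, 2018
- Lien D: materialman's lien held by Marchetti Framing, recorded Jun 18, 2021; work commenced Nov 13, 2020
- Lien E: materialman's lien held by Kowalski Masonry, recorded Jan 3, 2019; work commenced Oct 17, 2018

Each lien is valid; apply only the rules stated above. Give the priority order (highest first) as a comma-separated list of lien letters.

Adjusting effective dates: B missed the 45-day window (170 days after the deed), so its recording date stands; D is treated as recorded Nov 13, 2020, the work-commencement date; E's effective date is Oct 17, 2018, when work began.
By effective date, earliest first: E (Oct 17, 2018), C (Nov 6, 2018), A (Apr 15, 2019), D (Nov 13, 2020), B (Dec 5, 2020).

E, C, A, D, B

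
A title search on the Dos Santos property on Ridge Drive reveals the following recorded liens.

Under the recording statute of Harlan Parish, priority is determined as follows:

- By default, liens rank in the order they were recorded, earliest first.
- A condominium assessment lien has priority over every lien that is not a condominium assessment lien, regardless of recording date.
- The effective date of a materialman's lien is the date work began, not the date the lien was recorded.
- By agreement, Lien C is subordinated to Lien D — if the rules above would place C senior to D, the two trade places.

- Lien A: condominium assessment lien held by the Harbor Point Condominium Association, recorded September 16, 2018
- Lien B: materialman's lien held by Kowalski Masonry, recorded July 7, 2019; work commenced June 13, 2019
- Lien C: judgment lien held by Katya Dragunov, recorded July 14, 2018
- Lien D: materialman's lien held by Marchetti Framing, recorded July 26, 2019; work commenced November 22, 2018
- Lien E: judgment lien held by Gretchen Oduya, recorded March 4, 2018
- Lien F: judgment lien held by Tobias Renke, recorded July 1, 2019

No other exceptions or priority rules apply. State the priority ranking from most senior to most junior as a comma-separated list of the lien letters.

A, E, D, C, B, F

First, effective dates: B is treated as recorded June 13, 2019, the work-commencement date; D relates back to November 22, 2018 (work commenced).
As a condominium assessment lien, A is senior to every other lien.
Remaining liens by effective date: E (March 4, 2018), C (July 14, 2018), D (November 22, 2018), B (June 13, 2019), F (July 1, 2019).
Because C would otherwise rank above D, the subordination swaps them.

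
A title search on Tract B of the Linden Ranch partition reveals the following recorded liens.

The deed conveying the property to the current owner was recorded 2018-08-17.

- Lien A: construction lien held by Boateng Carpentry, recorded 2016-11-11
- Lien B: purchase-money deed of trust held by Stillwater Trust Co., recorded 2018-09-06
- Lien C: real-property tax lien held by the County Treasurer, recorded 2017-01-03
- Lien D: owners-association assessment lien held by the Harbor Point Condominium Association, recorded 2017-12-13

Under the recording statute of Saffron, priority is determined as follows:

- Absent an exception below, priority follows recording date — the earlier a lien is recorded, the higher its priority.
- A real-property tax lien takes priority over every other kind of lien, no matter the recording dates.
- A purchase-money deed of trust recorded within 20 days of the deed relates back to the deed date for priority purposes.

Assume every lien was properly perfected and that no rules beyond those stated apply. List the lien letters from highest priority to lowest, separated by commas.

First, effective dates: B's effective date is the deed date, 2018-08-17.
C, as a real-property tax lien, has superpriority and ranks first.
The other liens, earliest effective date first: A (2016-11-11), D (2017-12-13), B (2018-08-17).

C, A, D, B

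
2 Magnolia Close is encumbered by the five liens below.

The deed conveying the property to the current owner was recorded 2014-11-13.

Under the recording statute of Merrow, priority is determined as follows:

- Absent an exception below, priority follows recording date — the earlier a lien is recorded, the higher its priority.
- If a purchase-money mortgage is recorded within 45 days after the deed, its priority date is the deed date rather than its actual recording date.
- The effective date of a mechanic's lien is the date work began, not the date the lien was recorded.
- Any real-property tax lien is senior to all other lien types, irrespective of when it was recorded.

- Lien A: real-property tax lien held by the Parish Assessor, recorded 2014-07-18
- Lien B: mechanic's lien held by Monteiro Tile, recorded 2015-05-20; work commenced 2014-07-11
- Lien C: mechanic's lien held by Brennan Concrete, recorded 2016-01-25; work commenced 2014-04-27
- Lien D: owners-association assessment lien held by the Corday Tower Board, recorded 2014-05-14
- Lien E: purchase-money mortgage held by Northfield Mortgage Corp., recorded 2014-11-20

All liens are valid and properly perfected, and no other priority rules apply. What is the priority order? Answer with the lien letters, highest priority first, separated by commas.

Adjusting effective dates: B relates back to 2014-07-11 (work commenced); C's effective date is 2014-04-27, when work began; E relates back to the deed date 2014-11-13.
A, as a real-property tax lien, has superpriority and ranks first.
The other liens, earliest effective date first: C (2014-04-27), D (2014-05-14), B (2014-07-11), E (2014-11-13).

A, C, D, B, E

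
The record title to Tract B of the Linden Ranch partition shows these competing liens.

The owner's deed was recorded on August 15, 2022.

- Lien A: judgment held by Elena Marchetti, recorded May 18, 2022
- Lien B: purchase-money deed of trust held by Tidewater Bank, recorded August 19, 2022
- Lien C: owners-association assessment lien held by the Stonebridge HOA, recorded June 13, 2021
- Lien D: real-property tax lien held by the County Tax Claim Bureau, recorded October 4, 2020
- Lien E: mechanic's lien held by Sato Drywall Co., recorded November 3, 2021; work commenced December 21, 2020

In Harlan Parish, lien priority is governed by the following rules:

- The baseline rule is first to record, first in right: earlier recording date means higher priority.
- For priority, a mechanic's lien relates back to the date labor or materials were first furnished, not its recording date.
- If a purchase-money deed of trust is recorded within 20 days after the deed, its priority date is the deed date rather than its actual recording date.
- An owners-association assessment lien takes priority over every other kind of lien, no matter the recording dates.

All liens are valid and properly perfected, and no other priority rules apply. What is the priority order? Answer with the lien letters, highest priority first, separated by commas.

C, D, E, A, B

Effective dates after the stated exceptions: B was recorded within the 20-day window, so its effective date is the deed date August 15, 2022; E relates back to December 21, 2020 (work commenced).
C is an owners-association assessment lien and takes priority over every other lien.
The other liens, earliest effective date first: D (October 4, 2020), E (December 21, 2020), A (May 18, 2022), B (August 15, 2022).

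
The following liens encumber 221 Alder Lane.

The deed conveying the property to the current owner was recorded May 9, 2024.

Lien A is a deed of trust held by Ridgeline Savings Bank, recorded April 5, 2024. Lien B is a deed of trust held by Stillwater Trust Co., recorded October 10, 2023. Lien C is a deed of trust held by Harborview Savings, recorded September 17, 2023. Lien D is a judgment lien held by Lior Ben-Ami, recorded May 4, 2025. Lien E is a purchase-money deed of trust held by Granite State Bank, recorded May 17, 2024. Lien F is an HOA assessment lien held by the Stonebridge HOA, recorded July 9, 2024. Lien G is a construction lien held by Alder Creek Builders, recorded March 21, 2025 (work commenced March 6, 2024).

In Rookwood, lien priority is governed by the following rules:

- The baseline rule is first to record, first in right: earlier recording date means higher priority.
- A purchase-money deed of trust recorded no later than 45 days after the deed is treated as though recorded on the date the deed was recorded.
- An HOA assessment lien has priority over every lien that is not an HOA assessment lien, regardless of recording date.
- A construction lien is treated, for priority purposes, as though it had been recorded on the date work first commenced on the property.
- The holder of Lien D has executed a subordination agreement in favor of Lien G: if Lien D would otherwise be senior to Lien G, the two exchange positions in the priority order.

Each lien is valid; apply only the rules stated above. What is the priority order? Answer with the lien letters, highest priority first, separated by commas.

Adjusting effective dates: E relates back to the deed date May 9, 2024; G's effective date is March 6, 2024, when work began.
F is an HOA assessment lien and takes priority over every other lien.
Among the remaining liens, by effective date: C (September 17, 2023), B (October 10, 2023), G (March 6, 2024), A (April 5, 2024), E (May 9, 2024), D (May 4, 2025).
Since D is not senior to G, the subordination leaves the order unchanged.

F, C, B, G, A, E, D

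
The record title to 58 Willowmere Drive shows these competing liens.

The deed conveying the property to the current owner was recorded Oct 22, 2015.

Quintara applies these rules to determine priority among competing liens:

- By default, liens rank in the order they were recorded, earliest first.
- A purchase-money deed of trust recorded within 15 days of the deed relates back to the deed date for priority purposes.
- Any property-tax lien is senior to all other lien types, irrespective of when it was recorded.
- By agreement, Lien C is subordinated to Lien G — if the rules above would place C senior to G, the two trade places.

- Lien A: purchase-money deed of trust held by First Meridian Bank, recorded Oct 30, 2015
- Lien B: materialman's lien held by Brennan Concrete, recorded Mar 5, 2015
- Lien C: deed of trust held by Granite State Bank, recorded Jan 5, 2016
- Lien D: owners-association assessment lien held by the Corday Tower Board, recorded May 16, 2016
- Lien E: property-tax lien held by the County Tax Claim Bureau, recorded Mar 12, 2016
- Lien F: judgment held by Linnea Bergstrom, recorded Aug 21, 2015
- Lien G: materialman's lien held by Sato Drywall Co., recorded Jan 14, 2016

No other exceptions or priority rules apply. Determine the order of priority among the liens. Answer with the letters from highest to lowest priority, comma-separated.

Effective dates after the stated exceptions: A's effective date is the deed date, Oct 22, 2015.
As a property-tax lien, E is senior to every other lien.
Remaining liens by effective date: B (Mar 5, 2015), F (Aug 21, 2015), A (Oct 22, 2015), C (Jan 5, 2016), G (Jan 14, 2016), D (May 16, 2016).
C would otherwise be senior to G, so under the subordination agreement C and G exchange positions.

E, B, F, A, G, C, D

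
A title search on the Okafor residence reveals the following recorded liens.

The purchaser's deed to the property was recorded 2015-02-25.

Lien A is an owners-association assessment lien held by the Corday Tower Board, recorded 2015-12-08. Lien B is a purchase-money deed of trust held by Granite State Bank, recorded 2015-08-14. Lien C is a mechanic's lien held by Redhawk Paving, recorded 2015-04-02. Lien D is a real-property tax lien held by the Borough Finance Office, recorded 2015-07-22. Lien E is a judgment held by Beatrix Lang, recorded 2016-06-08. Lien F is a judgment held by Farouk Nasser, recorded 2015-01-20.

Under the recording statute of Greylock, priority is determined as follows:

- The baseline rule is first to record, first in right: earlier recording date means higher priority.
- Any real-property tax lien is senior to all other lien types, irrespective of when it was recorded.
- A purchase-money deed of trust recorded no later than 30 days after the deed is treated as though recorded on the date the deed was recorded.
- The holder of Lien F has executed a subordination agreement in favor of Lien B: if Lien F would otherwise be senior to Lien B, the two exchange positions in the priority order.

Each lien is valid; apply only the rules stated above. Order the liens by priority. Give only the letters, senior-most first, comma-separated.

Effective dates after the stated exceptions: B missed the 30-day window (170 days after the deed), so its recording date stands.
D is a real-property tax lien, so it outranks all other liens regardless of date.
Ordering the rest by effective date: F (2015-01-20), C (2015-04-02), B (2015-08-14), A (2015-12-08), E (2016-06-08).
The subordination applies — F was senior to B — so F and B swap.

D, B, C, F, A, E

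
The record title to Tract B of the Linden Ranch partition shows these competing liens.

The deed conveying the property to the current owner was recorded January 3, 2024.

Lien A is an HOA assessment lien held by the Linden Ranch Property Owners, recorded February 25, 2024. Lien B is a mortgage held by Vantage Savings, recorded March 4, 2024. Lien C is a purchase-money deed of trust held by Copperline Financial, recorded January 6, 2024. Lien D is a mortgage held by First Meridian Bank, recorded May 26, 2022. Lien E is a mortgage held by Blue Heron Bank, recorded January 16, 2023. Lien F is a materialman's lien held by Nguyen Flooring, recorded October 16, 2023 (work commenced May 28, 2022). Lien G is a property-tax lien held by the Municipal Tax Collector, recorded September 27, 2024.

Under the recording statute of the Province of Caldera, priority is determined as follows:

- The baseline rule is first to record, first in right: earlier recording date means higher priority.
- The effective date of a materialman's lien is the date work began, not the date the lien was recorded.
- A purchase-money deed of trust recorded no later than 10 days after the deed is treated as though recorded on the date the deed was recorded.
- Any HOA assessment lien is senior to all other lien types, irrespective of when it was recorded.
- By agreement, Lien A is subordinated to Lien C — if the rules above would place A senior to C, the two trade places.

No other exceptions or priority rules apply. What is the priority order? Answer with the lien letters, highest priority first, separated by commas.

C, D, F, E, A, B, G

Adjusting effective dates: C's effective date is the deed date, January 3, 2024; F's effective date is May 28, 2022, when work began.
As an HOA assessment lien, A is senior to every other lien.
Among the remaining liens, by effective date: D (May 26, 2022), F (May 28, 2022), E (January 16, 2023), C (January 3, 2024), B (March 4, 2024), G (September 27, 2024).
The subordination applies — A was senior to C — so A and C swap.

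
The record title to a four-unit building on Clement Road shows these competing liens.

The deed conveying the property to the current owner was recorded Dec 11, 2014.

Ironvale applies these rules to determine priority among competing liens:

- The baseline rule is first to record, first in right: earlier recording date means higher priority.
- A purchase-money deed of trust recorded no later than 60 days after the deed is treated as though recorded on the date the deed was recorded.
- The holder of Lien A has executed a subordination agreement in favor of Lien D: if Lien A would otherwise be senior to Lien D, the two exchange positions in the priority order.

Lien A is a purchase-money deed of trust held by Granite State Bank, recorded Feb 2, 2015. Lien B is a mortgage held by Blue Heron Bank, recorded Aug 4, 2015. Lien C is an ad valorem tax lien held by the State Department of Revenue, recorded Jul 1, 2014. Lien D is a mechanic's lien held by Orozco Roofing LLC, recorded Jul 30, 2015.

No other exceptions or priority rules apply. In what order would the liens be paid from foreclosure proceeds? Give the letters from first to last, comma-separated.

C, D, A, B

Effective dates after the stated exceptions: A was recorded within the 60-day window, so its effective date is the deed date Dec 11, 2014.
By effective date: C (Jul 1, 2014), A (Dec 11, 2014), D (Jul 30, 2015), B (Aug 4, 2015).
The subordination applies — A was senior to D — so A and D swap.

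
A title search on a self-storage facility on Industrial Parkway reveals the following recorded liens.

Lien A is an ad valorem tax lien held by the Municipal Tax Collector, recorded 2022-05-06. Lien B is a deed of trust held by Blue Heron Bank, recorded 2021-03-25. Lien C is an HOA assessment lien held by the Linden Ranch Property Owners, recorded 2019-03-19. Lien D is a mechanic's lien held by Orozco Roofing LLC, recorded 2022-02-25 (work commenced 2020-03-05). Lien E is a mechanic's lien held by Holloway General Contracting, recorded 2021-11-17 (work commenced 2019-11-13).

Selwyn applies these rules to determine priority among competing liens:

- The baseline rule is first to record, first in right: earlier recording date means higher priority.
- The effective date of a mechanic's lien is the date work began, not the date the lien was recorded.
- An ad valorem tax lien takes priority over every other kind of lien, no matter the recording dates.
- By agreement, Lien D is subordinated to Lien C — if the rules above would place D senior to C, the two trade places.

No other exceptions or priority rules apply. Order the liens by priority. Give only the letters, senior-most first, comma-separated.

Effective dates: D relates back to 2020-03-05 (work commenced); E is treated as recorded 2019-11-13, the work-commencement date.
A is an ad valorem tax lien and takes priority over every other lien.
Remaining liens by effective date: C (2019-03-19), E (2019-11-13), D (2020-03-05), B (2021-03-25).
D is already junior to C, so the subordination agreement changes nothing.

A, C, E, D, B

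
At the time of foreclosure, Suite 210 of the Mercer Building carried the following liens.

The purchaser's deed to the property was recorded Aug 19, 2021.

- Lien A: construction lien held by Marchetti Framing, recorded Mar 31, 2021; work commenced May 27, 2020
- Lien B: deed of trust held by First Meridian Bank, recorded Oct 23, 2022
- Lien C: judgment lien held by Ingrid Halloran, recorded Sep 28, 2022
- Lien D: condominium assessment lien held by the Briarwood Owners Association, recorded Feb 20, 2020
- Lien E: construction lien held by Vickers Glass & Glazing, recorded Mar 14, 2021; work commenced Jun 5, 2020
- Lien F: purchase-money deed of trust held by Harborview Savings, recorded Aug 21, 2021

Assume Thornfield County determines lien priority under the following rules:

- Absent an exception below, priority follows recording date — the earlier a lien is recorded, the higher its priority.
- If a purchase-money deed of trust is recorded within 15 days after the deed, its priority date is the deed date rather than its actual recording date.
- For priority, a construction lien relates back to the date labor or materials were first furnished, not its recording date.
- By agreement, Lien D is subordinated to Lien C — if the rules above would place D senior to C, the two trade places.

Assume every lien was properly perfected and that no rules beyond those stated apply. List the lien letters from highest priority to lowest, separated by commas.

Effective dates after the stated exceptions: A relates back to May 27, 2020 (work commenced); E's effective date is Jun 5, 2020, when work began; F relates back to the deed date Aug 19, 2021.
Sorted by effective date: D (Feb 20, 2020), A (May 27, 2020), E (Jun 5, 2020), F (Aug 19, 2021), C (Sep 28, 2022), B (Oct 23, 2022).
D would otherwise be senior to C, so under the subordination agreement D and C exchange positions.

C, A, E, F, D, B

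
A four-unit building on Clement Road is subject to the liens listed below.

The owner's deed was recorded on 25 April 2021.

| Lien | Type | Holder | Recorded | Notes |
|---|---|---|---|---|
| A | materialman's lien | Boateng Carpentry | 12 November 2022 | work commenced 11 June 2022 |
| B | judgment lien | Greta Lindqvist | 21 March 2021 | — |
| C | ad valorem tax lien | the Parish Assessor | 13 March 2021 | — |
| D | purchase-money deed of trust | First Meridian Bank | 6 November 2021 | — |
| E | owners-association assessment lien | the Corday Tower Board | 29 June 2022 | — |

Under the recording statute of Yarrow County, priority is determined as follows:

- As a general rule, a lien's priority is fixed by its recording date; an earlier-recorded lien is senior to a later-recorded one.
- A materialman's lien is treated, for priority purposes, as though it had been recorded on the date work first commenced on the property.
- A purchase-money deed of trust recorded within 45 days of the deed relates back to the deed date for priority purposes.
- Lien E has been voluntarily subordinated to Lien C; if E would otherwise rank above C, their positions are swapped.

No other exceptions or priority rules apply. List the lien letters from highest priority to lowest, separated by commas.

C, B, D, A, E

First, effective dates: A is treated as recorded 11 June 2022, the work-commencement date; D was recorded 195 days after the deed, outside the 45-day window, so it keeps its recording date.
By effective date, earliest first: C (13 March 2021), B (21 March 2021), D (6 November 2021), A (11 June 2022), E (29 June 2022).
E is already junior to C, so the subordination agreement changes nothing.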